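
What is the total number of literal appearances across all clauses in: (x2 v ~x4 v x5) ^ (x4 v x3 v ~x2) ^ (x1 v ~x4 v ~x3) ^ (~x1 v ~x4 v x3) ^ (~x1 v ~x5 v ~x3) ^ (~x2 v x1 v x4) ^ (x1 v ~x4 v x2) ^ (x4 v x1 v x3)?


Clause lengths: 3, 3, 3, 3, 3, 3, 3, 3.
Sum = 3 + 3 + 3 + 3 + 3 + 3 + 3 + 3 = 24.

24


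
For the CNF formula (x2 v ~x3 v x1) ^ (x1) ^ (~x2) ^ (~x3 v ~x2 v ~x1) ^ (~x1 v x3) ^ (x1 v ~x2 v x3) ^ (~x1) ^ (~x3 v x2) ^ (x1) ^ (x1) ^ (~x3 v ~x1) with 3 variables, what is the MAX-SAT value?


Enumerate all 8 truth assignments.
For each, count how many of the 11 clauses are satisfied.
The formula is not fully satisfiable, so the maximum is below 11.
Maximum simultaneously satisfiable clauses = 9.

9


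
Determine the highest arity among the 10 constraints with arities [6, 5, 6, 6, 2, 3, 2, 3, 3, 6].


The arities are: 6, 5, 6, 6, 2, 3, 2, 3, 3, 6.
Scan for the maximum value.
Maximum arity = 6.

6


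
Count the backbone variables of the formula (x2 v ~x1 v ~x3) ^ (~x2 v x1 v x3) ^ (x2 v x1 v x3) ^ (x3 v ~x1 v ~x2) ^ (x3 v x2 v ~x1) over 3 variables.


Find all satisfying assignments: 3 model(s).
Check which variables have the same value in every model.
Fixed variables: x3=T.
Backbone size = 1.

1


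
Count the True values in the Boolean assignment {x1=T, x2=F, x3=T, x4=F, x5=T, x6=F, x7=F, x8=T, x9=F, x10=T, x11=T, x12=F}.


The weight is the number of variables assigned True.
True variables: x1, x3, x5, x8, x10, x11.
Weight = 6.

6


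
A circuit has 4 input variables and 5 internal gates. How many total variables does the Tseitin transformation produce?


The Tseitin transformation introduces one auxiliary variable per gate.
Total variables = inputs + gates = 4 + 5 = 9.

9


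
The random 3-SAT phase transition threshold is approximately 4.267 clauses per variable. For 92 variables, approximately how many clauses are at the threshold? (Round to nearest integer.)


The 3-SAT phase transition occurs at approximately 4.267 clauses per variable.
m = 4.267 * 92 = 392.564.
Rounded to nearest integer: 393.

393


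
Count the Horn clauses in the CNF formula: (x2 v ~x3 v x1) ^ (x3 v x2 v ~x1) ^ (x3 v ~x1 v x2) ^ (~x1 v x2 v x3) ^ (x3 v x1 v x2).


A Horn clause has at most one positive literal.
Clause 1: 2 positive lit(s) -> not Horn
Clause 2: 2 positive lit(s) -> not Horn
Clause 3: 2 positive lit(s) -> not Horn
Clause 4: 2 positive lit(s) -> not Horn
Clause 5: 3 positive lit(s) -> not Horn
Total Horn clauses = 0.

0


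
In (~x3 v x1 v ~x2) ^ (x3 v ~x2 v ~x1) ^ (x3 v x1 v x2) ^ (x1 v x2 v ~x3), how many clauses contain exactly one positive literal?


A definite clause has exactly one positive literal.
Clause 1: 1 positive -> definite
Clause 2: 1 positive -> definite
Clause 3: 3 positive -> not definite
Clause 4: 2 positive -> not definite
Definite clause count = 2.

2


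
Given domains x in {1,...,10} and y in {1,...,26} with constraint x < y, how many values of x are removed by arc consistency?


For the constraint x < y, x needs a supporting value in y's domain.
x can be at most 25 (one less than y's maximum).
Valid x values from domain: 10 out of 10.
Pruned = 10 - 10 = 0.

0


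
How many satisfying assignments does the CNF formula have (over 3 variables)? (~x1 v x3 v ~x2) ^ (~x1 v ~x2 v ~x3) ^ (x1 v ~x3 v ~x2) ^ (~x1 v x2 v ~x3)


Enumerate all 8 truth assignments over 3 variables.
Test each against every clause.
Satisfying assignments found: 4.

4


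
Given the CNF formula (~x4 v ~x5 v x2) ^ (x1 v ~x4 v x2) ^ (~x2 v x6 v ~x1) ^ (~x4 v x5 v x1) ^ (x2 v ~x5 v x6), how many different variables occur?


Identify each distinct variable in the formula.
Variables found: x1, x2, x4, x5, x6.
Total distinct variables = 5.

5


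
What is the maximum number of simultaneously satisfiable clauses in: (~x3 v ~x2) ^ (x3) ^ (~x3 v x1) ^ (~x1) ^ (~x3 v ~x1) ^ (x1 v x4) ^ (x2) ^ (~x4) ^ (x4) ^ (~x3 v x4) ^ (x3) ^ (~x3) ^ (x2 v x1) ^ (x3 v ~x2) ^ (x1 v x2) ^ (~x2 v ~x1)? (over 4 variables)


Enumerate all 16 truth assignments.
For each, count how many of the 16 clauses are satisfied.
The formula is not fully satisfiable, so the maximum is below 16.
Maximum simultaneously satisfiable clauses = 12.

12


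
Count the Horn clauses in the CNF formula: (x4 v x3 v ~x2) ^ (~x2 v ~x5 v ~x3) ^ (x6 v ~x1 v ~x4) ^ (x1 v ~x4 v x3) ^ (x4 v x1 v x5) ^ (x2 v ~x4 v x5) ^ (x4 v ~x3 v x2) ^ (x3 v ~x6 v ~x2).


A Horn clause has at most one positive literal.
Clause 1: 2 positive lit(s) -> not Horn
Clause 2: 0 positive lit(s) -> Horn
Clause 3: 1 positive lit(s) -> Horn
Clause 4: 2 positive lit(s) -> not Horn
Clause 5: 3 positive lit(s) -> not Horn
Clause 6: 2 positive lit(s) -> not Horn
Clause 7: 2 positive lit(s) -> not Horn
Clause 8: 1 positive lit(s) -> Horn
Total Horn clauses = 3.

3


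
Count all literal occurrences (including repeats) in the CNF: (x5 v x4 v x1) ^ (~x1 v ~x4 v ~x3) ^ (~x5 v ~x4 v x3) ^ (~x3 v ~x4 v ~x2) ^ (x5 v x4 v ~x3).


Clause lengths: 3, 3, 3, 3, 3.
Sum = 3 + 3 + 3 + 3 + 3 = 15.

15


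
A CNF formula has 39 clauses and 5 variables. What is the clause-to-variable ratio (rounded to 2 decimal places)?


Clause-to-variable ratio = clauses / variables.
39 / 5 = 7.8.

7.8


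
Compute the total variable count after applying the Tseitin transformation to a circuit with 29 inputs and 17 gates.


The Tseitin transformation introduces one auxiliary variable per gate.
Total variables = inputs + gates = 29 + 17 = 46.

46


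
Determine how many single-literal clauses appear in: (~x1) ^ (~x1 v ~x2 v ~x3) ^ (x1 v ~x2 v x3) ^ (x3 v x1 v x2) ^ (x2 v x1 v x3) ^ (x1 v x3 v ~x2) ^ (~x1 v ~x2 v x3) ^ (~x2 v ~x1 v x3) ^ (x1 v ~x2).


A unit clause contains exactly one literal.
Unit clauses found: (~x1).
Count = 1.

1


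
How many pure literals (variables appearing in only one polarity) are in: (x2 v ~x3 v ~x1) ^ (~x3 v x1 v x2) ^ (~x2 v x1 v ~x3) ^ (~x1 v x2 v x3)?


A pure literal appears in only one polarity across all clauses.
No pure literals found.
Count = 0.

0


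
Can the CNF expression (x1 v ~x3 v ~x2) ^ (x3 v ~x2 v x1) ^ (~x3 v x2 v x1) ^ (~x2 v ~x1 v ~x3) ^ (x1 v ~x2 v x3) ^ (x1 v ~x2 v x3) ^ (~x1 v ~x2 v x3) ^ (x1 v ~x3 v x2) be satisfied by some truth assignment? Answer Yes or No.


Check all 8 possible truth assignments.
Number of satisfying assignments found: 3.
The formula is satisfiable.

Yes


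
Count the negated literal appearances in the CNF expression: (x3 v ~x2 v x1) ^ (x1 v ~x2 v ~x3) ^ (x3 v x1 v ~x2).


Scan each clause for negated literals.
Clause 1: 1 negative; Clause 2: 2 negative; Clause 3: 1 negative.
Total negative literal occurrences = 4.

4


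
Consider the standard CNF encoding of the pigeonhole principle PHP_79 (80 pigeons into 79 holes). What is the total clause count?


The PHP encoding has two parts:
1) At-least-one-hole clauses: 80 (one per pigeon, each with 79 literals).
2) At-most-one-pigeon-per-hole clauses: 79 holes * C(80,2) = 79 * 3160 = 249640.
Total clauses = 80 + 249640 = 249720.

249720


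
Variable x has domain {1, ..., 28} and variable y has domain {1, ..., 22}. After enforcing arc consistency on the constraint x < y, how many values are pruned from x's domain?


For the constraint x < y, x needs a supporting value in y's domain.
x can be at most 21 (one less than y's maximum).
Valid x values from domain: 21 out of 28.
Pruned = 28 - 21 = 7.

7


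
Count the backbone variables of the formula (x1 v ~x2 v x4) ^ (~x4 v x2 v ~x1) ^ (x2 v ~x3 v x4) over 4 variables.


Find all satisfying assignments: 10 model(s).
Check which variables have the same value in every model.
No variable is fixed across all models.
Backbone size = 0.

0


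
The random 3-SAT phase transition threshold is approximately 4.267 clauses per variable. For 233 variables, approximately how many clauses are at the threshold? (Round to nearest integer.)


The 3-SAT phase transition occurs at approximately 4.267 clauses per variable.
m = 4.267 * 233 = 994.211.
Rounded to nearest integer: 994.

994


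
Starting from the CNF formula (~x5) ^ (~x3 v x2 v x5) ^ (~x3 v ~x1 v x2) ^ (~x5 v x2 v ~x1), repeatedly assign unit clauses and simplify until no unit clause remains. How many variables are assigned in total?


Unit propagation repeatedly assigns the literal in any unit clause, then simplifies.
Assignments in order: x5 = F.
No further unit clauses remain.
Total variables assigned = 1.

1


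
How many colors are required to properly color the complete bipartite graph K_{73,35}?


K_{73,35} is bipartite by definition: the two parts are independent sets, with every edge crossing between them.
Color all vertices in one part with color 1 and all vertices in the other part with color 2.
Since the graph has at least one edge, one color does not suffice.
Chromatic number = 2.

2


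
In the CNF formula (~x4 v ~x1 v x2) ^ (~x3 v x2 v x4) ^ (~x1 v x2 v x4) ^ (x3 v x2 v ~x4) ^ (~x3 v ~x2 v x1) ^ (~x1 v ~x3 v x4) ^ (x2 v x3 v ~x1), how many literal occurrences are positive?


Scan each clause for unnegated literals.
Clause 1: 1 positive; Clause 2: 2 positive; Clause 3: 2 positive; Clause 4: 2 positive; Clause 5: 1 positive; Clause 6: 1 positive; Clause 7: 2 positive.
Total positive literal occurrences = 11.

11


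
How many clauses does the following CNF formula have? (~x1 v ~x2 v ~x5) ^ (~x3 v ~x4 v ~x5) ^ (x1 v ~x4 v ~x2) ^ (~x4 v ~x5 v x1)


Each group enclosed in parentheses joined by ^ is one clause.
Counting the conjuncts: 4 clauses.

4


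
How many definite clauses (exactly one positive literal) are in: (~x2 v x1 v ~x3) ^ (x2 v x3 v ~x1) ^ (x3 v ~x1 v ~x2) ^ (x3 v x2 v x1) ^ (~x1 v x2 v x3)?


A definite clause has exactly one positive literal.
Clause 1: 1 positive -> definite
Clause 2: 2 positive -> not definite
Clause 3: 1 positive -> definite
Clause 4: 3 positive -> not definite
Clause 5: 2 positive -> not definite
Definite clause count = 2.

2


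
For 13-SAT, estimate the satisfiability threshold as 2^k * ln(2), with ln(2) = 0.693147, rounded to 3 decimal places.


Using the asymptotic formula: threshold ~ 2^k * ln(2).
2^13 = 8192.
8192 * 0.693147 = 5678.26.

5678.26


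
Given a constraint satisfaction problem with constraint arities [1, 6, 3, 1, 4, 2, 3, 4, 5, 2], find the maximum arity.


The arities are: 1, 6, 3, 1, 4, 2, 3, 4, 5, 2.
Scan for the maximum value.
Maximum arity = 6.

6


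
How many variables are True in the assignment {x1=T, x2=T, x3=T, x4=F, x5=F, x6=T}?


The weight is the number of variables assigned True.
True variables: x1, x2, x3, x6.
Weight = 4.

4


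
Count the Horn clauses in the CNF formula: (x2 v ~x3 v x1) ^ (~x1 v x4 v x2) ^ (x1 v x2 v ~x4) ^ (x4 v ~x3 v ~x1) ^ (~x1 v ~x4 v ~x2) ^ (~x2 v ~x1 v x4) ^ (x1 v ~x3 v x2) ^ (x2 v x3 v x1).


A Horn clause has at most one positive literal.
Clause 1: 2 positive lit(s) -> not Horn
Clause 2: 2 positive lit(s) -> not Horn
Clause 3: 2 positive lit(s) -> not Horn
Clause 4: 1 positive lit(s) -> Horn
Clause 5: 0 positive lit(s) -> Horn
Clause 6: 1 positive lit(s) -> Horn
Clause 7: 2 positive lit(s) -> not Horn
Clause 8: 3 positive lit(s) -> not Horn
Total Horn clauses = 3.

3


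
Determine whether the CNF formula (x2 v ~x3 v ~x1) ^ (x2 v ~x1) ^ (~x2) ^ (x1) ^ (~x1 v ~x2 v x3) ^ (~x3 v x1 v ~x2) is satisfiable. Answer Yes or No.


Check all 8 possible truth assignments.
Number of satisfying assignments found: 0.
The formula is unsatisfiable.

No


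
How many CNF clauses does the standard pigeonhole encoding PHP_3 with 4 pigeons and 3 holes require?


The PHP encoding has two parts:
1) At-least-one-hole clauses: 4 (one per pigeon, each with 3 literals).
2) At-most-one-pigeon-per-hole clauses: 3 holes * C(4,2) = 3 * 6 = 18.
Total clauses = 4 + 18 = 22.

22


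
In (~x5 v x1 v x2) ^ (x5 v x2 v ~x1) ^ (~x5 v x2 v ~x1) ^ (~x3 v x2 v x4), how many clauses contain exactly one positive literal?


A definite clause has exactly one positive literal.
Clause 1: 2 positive -> not definite
Clause 2: 2 positive -> not definite
Clause 3: 1 positive -> definite
Clause 4: 2 positive -> not definite
Definite clause count = 1.

1


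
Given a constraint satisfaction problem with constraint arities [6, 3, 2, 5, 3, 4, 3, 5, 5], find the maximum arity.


The arities are: 6, 3, 2, 5, 3, 4, 3, 5, 5.
Scan for the maximum value.
Maximum arity = 6.

6


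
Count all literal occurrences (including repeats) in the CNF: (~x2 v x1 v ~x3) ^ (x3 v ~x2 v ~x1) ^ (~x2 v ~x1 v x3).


Clause lengths: 3, 3, 3.
Sum = 3 + 3 + 3 = 9.

9


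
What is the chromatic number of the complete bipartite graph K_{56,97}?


K_{56,97} is bipartite by definition: the two parts are independent sets, with every edge crossing between them.
Color all vertices in one part with color 1 and all vertices in the other part with color 2.
Since the graph has at least one edge, one color does not suffice.
Chromatic number = 2.

2


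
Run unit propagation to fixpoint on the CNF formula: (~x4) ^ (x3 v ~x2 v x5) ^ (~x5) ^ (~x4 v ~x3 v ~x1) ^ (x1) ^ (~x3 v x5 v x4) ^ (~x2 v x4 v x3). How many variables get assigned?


Unit propagation repeatedly assigns the literal in any unit clause, then simplifies.
Assignments in order: x4 = F, x5 = F, x1 = T, x3 = F, x2 = F.
No further unit clauses remain.
Total variables assigned = 5.

5


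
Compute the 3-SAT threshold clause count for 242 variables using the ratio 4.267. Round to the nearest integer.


The 3-SAT phase transition occurs at approximately 4.267 clauses per variable.
m = 4.267 * 242 = 1032.614.
Rounded to nearest integer: 1033.

1033


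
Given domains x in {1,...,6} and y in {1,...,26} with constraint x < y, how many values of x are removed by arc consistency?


For the constraint x < y, x needs a supporting value in y's domain.
x can be at most 25 (one less than y's maximum).
Valid x values from domain: 6 out of 6.
Pruned = 6 - 6 = 0.

0


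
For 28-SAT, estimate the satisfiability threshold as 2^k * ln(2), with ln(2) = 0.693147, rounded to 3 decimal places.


Using the asymptotic formula: threshold ~ 2^k * ln(2).
2^28 = 268435456.
268435456 * 0.693147 = 186065231.02.

186065231.02


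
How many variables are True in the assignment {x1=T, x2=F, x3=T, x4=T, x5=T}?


The weight is the number of variables assigned True.
True variables: x1, x3, x4, x5.
Weight = 4.

4


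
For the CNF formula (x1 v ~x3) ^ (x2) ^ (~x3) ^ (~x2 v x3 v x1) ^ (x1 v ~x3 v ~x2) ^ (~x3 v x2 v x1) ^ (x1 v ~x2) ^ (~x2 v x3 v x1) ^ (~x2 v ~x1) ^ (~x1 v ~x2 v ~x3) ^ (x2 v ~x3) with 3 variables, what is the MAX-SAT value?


Enumerate all 8 truth assignments.
For each, count how many of the 11 clauses are satisfied.
The formula is not fully satisfiable, so the maximum is below 11.
Maximum simultaneously satisfiable clauses = 10.

10


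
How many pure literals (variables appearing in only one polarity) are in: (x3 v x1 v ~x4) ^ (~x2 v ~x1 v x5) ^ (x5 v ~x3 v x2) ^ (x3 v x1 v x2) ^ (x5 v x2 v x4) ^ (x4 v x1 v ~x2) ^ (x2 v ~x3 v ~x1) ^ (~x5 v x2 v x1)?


A pure literal appears in only one polarity across all clauses.
No pure literals found.
Count = 0.

0


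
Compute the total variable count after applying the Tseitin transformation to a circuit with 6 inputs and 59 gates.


The Tseitin transformation introduces one auxiliary variable per gate.
Total variables = inputs + gates = 6 + 59 = 65.

65


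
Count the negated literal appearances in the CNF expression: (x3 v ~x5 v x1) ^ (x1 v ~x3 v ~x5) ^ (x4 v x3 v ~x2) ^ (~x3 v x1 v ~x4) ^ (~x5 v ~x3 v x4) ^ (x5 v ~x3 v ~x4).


Scan each clause for negated literals.
Clause 1: 1 negative; Clause 2: 2 negative; Clause 3: 1 negative; Clause 4: 2 negative; Clause 5: 2 negative; Clause 6: 2 negative.
Total negative literal occurrences = 10.

10


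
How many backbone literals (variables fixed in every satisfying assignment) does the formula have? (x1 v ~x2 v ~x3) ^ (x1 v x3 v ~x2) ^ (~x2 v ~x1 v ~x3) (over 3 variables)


Find all satisfying assignments: 5 model(s).
Check which variables have the same value in every model.
No variable is fixed across all models.
Backbone size = 0.

0


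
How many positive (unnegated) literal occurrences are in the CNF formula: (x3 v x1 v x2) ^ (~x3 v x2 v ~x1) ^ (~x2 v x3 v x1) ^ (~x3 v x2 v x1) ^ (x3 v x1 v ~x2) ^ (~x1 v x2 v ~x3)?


Scan each clause for unnegated literals.
Clause 1: 3 positive; Clause 2: 1 positive; Clause 3: 2 positive; Clause 4: 2 positive; Clause 5: 2 positive; Clause 6: 1 positive.
Total positive literal occurrences = 11.

11


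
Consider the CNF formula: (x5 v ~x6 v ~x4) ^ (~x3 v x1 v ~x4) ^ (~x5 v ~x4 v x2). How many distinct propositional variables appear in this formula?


Identify each distinct variable in the formula.
Variables found: x1, x2, x3, x4, x5, x6.
Total distinct variables = 6.

6


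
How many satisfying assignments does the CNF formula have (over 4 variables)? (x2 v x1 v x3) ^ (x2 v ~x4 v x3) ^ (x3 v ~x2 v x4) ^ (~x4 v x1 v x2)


Enumerate all 16 truth assignments over 4 variables.
Test each against every clause.
Satisfying assignments found: 10.

10


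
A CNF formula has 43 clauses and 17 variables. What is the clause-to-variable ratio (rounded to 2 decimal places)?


Clause-to-variable ratio = clauses / variables.
43 / 17 = 2.53.

2.53


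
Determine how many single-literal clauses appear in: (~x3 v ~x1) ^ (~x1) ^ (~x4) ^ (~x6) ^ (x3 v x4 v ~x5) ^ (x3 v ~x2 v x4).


A unit clause contains exactly one literal.
Unit clauses found: (~x1), (~x4), (~x6).
Count = 3.

3


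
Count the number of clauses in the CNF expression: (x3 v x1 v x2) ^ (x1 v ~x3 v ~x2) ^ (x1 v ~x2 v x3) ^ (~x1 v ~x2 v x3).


Each group enclosed in parentheses joined by ^ is one clause.
Counting the conjuncts: 4 clauses.

4


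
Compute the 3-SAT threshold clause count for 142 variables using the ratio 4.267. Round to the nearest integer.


The 3-SAT phase transition occurs at approximately 4.267 clauses per variable.
m = 4.267 * 142 = 605.914.
Rounded to nearest integer: 606.

606


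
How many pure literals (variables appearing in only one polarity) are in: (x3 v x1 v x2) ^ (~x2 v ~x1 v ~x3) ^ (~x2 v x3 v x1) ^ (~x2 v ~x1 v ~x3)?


A pure literal appears in only one polarity across all clauses.
No pure literals found.
Count = 0.

0


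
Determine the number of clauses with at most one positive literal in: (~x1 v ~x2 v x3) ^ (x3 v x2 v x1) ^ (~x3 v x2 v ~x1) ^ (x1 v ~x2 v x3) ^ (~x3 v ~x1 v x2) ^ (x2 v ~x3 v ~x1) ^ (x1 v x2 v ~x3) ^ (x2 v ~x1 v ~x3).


A Horn clause has at most one positive literal.
Clause 1: 1 positive lit(s) -> Horn
Clause 2: 3 positive lit(s) -> not Horn
Clause 3: 1 positive lit(s) -> Horn
Clause 4: 2 positive lit(s) -> not Horn
Clause 5: 1 positive lit(s) -> Horn
Clause 6: 1 positive lit(s) -> Horn
Clause 7: 2 positive lit(s) -> not Horn
Clause 8: 1 positive lit(s) -> Horn
Total Horn clauses = 5.

5


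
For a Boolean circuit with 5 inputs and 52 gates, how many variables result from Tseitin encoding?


The Tseitin transformation introduces one auxiliary variable per gate.
Total variables = inputs + gates = 5 + 52 = 57.

57


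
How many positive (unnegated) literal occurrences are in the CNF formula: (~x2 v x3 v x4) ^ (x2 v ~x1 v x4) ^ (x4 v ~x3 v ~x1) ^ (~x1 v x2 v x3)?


Scan each clause for unnegated literals.
Clause 1: 2 positive; Clause 2: 2 positive; Clause 3: 1 positive; Clause 4: 2 positive.
Total positive literal occurrences = 7.

7


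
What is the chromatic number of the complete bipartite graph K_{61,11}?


K_{61,11} is bipartite by definition: the two parts are independent sets, with every edge crossing between them.
Color all vertices in one part with color 1 and all vertices in the other part with color 2.
Since the graph has at least one edge, one color does not suffice.
Chromatic number = 2.

2


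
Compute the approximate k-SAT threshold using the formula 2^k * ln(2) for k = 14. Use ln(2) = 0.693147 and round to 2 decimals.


Using the asymptotic formula: threshold ~ 2^k * ln(2).
2^14 = 16384.
16384 * 0.693147 = 11356.52.

11356.52


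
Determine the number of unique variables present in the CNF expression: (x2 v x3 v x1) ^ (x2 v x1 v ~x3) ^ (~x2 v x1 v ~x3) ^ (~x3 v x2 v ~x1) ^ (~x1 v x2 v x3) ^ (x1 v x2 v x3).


Identify each distinct variable in the formula.
Variables found: x1, x2, x3.
Total distinct variables = 3.

3


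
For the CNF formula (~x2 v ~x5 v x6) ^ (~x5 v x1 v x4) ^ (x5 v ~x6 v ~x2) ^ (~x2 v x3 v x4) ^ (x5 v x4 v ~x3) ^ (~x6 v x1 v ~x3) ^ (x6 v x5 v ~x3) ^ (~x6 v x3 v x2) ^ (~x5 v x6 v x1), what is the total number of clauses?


Each group enclosed in parentheses joined by ^ is one clause.
Counting the conjuncts: 9 clauses.

9


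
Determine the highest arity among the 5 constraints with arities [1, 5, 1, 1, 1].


The arities are: 1, 5, 1, 1, 1.
Scan for the maximum value.
Maximum arity = 5.

5


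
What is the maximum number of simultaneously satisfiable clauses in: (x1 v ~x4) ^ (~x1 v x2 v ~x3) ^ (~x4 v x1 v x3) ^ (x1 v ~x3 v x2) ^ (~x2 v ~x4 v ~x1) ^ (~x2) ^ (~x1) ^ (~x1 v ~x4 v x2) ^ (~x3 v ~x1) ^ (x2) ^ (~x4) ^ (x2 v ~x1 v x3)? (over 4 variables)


Enumerate all 16 truth assignments.
For each, count how many of the 12 clauses are satisfied.
The formula is not fully satisfiable, so the maximum is below 12.
Maximum simultaneously satisfiable clauses = 11.

11


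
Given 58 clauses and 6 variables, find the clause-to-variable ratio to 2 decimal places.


Clause-to-variable ratio = clauses / variables.
58 / 6 = 9.67.

9.67


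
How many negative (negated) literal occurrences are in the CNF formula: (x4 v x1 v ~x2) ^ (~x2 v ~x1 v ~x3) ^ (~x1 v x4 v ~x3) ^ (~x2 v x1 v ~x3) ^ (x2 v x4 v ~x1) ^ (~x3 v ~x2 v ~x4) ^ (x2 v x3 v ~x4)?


Scan each clause for negated literals.
Clause 1: 1 negative; Clause 2: 3 negative; Clause 3: 2 negative; Clause 4: 2 negative; Clause 5: 1 negative; Clause 6: 3 negative; Clause 7: 1 negative.
Total negative literal occurrences = 13.

13


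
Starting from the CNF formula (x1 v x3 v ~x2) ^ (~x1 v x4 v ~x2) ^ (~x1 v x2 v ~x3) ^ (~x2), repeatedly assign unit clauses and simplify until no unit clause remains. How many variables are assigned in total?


Unit propagation repeatedly assigns the literal in any unit clause, then simplifies.
Assignments in order: x2 = F.
No further unit clauses remain.
Total variables assigned = 1.

1


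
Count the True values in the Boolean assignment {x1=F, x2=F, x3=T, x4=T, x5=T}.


The weight is the number of variables assigned True.
True variables: x3, x4, x5.
Weight = 3.

3


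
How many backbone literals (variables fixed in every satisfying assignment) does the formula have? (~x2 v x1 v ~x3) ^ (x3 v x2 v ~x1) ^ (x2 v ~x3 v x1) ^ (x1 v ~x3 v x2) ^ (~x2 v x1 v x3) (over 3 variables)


Find all satisfying assignments: 4 model(s).
Check which variables have the same value in every model.
No variable is fixed across all models.
Backbone size = 0.

0


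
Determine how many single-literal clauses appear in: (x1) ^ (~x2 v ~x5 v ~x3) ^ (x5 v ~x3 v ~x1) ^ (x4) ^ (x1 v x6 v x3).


A unit clause contains exactly one literal.
Unit clauses found: (x1), (x4).
Count = 2.

2


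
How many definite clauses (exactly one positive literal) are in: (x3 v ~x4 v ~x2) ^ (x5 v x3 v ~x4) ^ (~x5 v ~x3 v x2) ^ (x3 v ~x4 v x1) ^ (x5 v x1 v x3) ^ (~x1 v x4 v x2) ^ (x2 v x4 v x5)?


A definite clause has exactly one positive literal.
Clause 1: 1 positive -> definite
Clause 2: 2 positive -> not definite
Clause 3: 1 positive -> definite
Clause 4: 2 positive -> not definite
Clause 5: 3 positive -> not definite
Clause 6: 2 positive -> not definite
Clause 7: 3 positive -> not definite
Definite clause count = 2.

2


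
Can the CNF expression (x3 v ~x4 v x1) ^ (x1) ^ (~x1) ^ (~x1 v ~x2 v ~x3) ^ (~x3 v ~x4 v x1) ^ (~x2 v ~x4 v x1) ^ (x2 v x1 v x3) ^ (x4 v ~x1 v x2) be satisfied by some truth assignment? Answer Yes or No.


Check all 16 possible truth assignments.
Number of satisfying assignments found: 0.
The formula is unsatisfiable.

No


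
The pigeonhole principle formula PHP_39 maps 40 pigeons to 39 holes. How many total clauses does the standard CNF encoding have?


The PHP encoding has two parts:
1) At-least-one-hole clauses: 40 (one per pigeon, each with 39 literals).
2) At-most-one-pigeon-per-hole clauses: 39 holes * C(40,2) = 39 * 780 = 30420.
Total clauses = 40 + 30420 = 30460.

30460


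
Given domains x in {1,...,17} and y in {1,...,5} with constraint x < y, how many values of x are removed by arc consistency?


For the constraint x < y, x needs a supporting value in y's domain.
x can be at most 4 (one less than y's maximum).
Valid x values from domain: 4 out of 17.
Pruned = 17 - 4 = 13.

13


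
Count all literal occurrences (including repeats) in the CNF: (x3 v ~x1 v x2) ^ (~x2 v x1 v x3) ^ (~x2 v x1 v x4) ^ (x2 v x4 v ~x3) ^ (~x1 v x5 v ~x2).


Clause lengths: 3, 3, 3, 3, 3.
Sum = 3 + 3 + 3 + 3 + 3 = 15.

15


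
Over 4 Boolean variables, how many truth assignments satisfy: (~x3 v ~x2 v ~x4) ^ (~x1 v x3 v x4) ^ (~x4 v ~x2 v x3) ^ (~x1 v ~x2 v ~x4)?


Enumerate all 16 truth assignments over 4 variables.
Test each against every clause.
Satisfying assignments found: 10.

10


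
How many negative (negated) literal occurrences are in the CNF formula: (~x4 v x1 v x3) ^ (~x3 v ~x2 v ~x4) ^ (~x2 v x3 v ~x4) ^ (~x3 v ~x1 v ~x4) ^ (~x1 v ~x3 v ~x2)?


Scan each clause for negated literals.
Clause 1: 1 negative; Clause 2: 3 negative; Clause 3: 2 negative; Clause 4: 3 negative; Clause 5: 3 negative.
Total negative literal occurrences = 12.

12


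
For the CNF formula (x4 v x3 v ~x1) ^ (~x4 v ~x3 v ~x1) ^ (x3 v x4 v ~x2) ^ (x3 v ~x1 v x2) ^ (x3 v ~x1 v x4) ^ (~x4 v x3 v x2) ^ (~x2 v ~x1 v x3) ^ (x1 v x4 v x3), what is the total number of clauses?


Each group enclosed in parentheses joined by ^ is one clause.
Counting the conjuncts: 8 clauses.

8


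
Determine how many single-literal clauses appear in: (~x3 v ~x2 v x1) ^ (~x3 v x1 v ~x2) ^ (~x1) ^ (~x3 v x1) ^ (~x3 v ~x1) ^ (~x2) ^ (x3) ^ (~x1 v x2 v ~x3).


A unit clause contains exactly one literal.
Unit clauses found: (~x1), (~x2), (x3).
Count = 3.

3


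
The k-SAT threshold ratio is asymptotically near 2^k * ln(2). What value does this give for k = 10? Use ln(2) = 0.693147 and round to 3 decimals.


Using the asymptotic formula: threshold ~ 2^k * ln(2).
2^10 = 1024.
1024 * 0.693147 = 709.783.

709.783


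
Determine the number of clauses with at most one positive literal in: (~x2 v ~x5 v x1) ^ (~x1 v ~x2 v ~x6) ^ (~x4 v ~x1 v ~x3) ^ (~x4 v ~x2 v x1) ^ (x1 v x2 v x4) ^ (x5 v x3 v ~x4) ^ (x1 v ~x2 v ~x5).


A Horn clause has at most one positive literal.
Clause 1: 1 positive lit(s) -> Horn
Clause 2: 0 positive lit(s) -> Horn
Clause 3: 0 positive lit(s) -> Horn
Clause 4: 1 positive lit(s) -> Horn
Clause 5: 3 positive lit(s) -> not Horn
Clause 6: 2 positive lit(s) -> not Horn
Clause 7: 1 positive lit(s) -> Horn
Total Horn clauses = 5.

5


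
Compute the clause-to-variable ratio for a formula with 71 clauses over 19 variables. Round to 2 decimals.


Clause-to-variable ratio = clauses / variables.
71 / 19 = 3.74.

3.74


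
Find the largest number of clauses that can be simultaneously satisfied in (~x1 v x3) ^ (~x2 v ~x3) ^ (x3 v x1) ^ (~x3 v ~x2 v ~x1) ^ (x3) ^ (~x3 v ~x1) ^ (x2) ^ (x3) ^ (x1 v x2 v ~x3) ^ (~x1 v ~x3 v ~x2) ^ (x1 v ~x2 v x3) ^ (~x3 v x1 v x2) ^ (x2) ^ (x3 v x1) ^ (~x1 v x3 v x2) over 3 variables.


Enumerate all 8 truth assignments.
For each, count how many of the 15 clauses are satisfied.
The formula is not fully satisfiable, so the maximum is below 15.
Maximum simultaneously satisfiable clauses = 14.

14


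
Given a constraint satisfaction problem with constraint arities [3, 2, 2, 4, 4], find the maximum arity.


The arities are: 3, 2, 2, 4, 4.
Scan for the maximum value.
Maximum arity = 4.

4


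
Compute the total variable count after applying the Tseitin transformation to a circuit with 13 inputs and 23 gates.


The Tseitin transformation introduces one auxiliary variable per gate.
Total variables = inputs + gates = 13 + 23 = 36.

36


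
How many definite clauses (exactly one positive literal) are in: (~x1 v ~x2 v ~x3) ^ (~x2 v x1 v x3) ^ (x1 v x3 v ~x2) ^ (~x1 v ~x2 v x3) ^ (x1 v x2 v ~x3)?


A definite clause has exactly one positive literal.
Clause 1: 0 positive -> not definite
Clause 2: 2 positive -> not definite
Clause 3: 2 positive -> not definite
Clause 4: 1 positive -> definite
Clause 5: 2 positive -> not definite
Definite clause count = 1.

1


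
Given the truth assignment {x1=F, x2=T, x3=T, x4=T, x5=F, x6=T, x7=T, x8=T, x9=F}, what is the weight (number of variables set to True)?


The weight is the number of variables assigned True.
True variables: x2, x3, x4, x6, x7, x8.
Weight = 6.

6


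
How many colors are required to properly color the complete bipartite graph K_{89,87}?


K_{89,87} is bipartite by definition: the two parts are independent sets, with every edge crossing between them.
Color all vertices in one part with color 1 and all vertices in the other part with color 2.
Since the graph has at least one edge, one color does not suffice.
Chromatic number = 2.

2


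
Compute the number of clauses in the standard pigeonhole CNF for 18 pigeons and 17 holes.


The PHP encoding has two parts:
1) At-least-one-hole clauses: 18 (one per pigeon, each with 17 literals).
2) At-most-one-pigeon-per-hole clauses: 17 holes * C(18,2) = 17 * 153 = 2601.
Total clauses = 18 + 2601 = 2619.

2619


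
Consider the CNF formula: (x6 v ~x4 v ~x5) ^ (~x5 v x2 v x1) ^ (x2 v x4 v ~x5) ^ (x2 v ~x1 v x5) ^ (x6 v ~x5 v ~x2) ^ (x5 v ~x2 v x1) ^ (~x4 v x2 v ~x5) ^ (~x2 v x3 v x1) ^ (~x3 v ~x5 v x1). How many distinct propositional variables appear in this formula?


Identify each distinct variable in the formula.
Variables found: x1, x2, x3, x4, x5, x6.
Total distinct variables = 6.

6


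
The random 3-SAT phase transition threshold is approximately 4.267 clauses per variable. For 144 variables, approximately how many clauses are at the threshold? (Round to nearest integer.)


The 3-SAT phase transition occurs at approximately 4.267 clauses per variable.
m = 4.267 * 144 = 614.448.
Rounded to nearest integer: 614.

614


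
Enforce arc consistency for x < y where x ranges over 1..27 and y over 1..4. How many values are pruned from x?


For the constraint x < y, x needs a supporting value in y's domain.
x can be at most 3 (one less than y's maximum).
Valid x values from domain: 3 out of 27.
Pruned = 27 - 3 = 24.

24


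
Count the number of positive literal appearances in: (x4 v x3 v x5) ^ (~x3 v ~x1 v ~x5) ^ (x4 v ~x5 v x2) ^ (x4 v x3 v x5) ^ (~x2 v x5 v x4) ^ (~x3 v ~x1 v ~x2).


Scan each clause for unnegated literals.
Clause 1: 3 positive; Clause 2: 0 positive; Clause 3: 2 positive; Clause 4: 3 positive; Clause 5: 2 positive; Clause 6: 0 positive.
Total positive literal occurrences = 10.

10


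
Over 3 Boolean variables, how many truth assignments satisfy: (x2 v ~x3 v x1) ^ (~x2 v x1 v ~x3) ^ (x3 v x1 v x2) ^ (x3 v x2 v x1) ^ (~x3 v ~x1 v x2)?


Enumerate all 8 truth assignments over 3 variables.
Test each against every clause.
Satisfying assignments found: 4.

4


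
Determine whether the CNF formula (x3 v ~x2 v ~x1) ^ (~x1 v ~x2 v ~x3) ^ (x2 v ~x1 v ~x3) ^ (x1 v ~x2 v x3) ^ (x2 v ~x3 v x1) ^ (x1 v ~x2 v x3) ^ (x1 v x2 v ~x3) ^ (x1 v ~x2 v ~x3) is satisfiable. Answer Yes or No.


Check all 8 possible truth assignments.
Number of satisfying assignments found: 2.
The formula is satisfiable.

Yes


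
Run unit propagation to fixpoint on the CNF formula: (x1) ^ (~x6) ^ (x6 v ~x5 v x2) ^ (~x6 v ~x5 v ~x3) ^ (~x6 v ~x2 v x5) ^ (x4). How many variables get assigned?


Unit propagation repeatedly assigns the literal in any unit clause, then simplifies.
Assignments in order: x1 = T, x6 = F, x4 = T.
No further unit clauses remain.
Total variables assigned = 3.

3


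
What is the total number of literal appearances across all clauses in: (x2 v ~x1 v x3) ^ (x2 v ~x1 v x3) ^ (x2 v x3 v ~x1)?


Clause lengths: 3, 3, 3.
Sum = 3 + 3 + 3 = 9.

9


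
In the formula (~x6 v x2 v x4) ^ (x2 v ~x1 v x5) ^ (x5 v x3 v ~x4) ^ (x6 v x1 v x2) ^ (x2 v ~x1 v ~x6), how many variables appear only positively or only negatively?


A pure literal appears in only one polarity across all clauses.
Pure literals: x2 (positive only), x3 (positive only), x5 (positive only).
Count = 3.

3


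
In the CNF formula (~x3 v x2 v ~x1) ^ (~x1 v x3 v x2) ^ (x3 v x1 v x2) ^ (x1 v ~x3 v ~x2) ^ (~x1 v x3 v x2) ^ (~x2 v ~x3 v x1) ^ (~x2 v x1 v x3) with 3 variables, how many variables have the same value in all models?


Find all satisfying assignments: 3 model(s).
Check which variables have the same value in every model.
No variable is fixed across all models.
Backbone size = 0.

0


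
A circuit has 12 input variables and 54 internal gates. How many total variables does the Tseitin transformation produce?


The Tseitin transformation introduces one auxiliary variable per gate.
Total variables = inputs + gates = 12 + 54 = 66.

66


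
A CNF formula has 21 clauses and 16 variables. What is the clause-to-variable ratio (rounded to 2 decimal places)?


Clause-to-variable ratio = clauses / variables.
21 / 16 = 1.31.

1.31


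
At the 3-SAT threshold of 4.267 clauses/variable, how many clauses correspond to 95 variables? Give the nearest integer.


The 3-SAT phase transition occurs at approximately 4.267 clauses per variable.
m = 4.267 * 95 = 405.365.
Rounded to nearest integer: 405.

405


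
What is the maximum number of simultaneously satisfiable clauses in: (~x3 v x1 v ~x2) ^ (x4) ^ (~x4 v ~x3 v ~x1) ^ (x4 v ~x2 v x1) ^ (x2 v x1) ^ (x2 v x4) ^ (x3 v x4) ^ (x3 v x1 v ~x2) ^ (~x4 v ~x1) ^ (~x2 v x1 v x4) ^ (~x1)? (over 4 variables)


Enumerate all 16 truth assignments.
For each, count how many of the 11 clauses are satisfied.
The formula is not fully satisfiable, so the maximum is below 11.
Maximum simultaneously satisfiable clauses = 10.

10


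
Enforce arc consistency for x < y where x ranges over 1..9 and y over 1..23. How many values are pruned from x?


For the constraint x < y, x needs a supporting value in y's domain.
x can be at most 22 (one less than y's maximum).
Valid x values from domain: 9 out of 9.
Pruned = 9 - 9 = 0.

0


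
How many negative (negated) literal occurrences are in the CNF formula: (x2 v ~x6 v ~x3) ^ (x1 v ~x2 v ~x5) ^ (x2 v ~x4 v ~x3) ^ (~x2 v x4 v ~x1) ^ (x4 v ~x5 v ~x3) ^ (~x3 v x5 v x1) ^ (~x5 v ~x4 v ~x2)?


Scan each clause for negated literals.
Clause 1: 2 negative; Clause 2: 2 negative; Clause 3: 2 negative; Clause 4: 2 negative; Clause 5: 2 negative; Clause 6: 1 negative; Clause 7: 3 negative.
Total negative literal occurrences = 14.

14


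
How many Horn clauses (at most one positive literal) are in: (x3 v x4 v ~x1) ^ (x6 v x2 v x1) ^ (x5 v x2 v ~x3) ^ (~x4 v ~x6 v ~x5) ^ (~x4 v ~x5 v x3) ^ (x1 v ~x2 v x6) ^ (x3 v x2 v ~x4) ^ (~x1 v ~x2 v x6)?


A Horn clause has at most one positive literal.
Clause 1: 2 positive lit(s) -> not Horn
Clause 2: 3 positive lit(s) -> not Horn
Clause 3: 2 positive lit(s) -> not Horn
Clause 4: 0 positive lit(s) -> Horn
Clause 5: 1 positive lit(s) -> Horn
Clause 6: 2 positive lit(s) -> not Horn
Clause 7: 2 positive lit(s) -> not Horn
Clause 8: 1 positive lit(s) -> Horn
Total Horn clauses = 3.

3


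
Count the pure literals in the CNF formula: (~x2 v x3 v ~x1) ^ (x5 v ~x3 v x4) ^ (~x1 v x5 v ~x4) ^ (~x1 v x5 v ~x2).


A pure literal appears in only one polarity across all clauses.
Pure literals: x1 (negative only), x2 (negative only), x5 (positive only).
Count = 3.

3


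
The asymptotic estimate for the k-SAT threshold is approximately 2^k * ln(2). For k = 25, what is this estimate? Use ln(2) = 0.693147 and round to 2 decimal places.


Using the asymptotic formula: threshold ~ 2^k * ln(2).
2^25 = 33554432.
33554432 * 0.693147 = 23258153.88.

23258153.88


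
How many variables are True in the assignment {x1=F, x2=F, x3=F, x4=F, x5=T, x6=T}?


The weight is the number of variables assigned True.
True variables: x5, x6.
Weight = 2.

2


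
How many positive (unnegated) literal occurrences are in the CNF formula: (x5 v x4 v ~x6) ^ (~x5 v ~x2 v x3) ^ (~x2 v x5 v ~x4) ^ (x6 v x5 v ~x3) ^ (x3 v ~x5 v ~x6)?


Scan each clause for unnegated literals.
Clause 1: 2 positive; Clause 2: 1 positive; Clause 3: 1 positive; Clause 4: 2 positive; Clause 5: 1 positive.
Total positive literal occurrences = 7.

7


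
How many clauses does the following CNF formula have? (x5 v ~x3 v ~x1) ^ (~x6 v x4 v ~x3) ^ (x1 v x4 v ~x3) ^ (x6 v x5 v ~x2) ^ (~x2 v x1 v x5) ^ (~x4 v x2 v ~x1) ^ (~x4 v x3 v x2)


Each group enclosed in parentheses joined by ^ is one clause.
Counting the conjuncts: 7 clauses.

7


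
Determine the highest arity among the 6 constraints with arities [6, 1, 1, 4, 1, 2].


The arities are: 6, 1, 1, 4, 1, 2.
Scan for the maximum value.
Maximum arity = 6.

6


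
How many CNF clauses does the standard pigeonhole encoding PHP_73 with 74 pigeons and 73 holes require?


The PHP encoding has two parts:
1) At-least-one-hole clauses: 74 (one per pigeon, each with 73 literals).
2) At-most-one-pigeon-per-hole clauses: 73 holes * C(74,2) = 73 * 2701 = 197173.
Total clauses = 74 + 197173 = 197247.

197247


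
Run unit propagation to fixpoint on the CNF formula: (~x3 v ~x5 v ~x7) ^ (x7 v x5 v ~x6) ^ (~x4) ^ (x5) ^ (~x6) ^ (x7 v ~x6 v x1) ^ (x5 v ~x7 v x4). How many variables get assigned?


Unit propagation repeatedly assigns the literal in any unit clause, then simplifies.
Assignments in order: x4 = F, x5 = T, x6 = F.
No further unit clauses remain.
Total variables assigned = 3.

3


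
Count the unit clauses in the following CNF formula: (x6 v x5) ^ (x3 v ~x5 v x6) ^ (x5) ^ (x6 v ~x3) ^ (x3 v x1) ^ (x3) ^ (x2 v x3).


A unit clause contains exactly one literal.
Unit clauses found: (x5), (x3).
Count = 2.

2


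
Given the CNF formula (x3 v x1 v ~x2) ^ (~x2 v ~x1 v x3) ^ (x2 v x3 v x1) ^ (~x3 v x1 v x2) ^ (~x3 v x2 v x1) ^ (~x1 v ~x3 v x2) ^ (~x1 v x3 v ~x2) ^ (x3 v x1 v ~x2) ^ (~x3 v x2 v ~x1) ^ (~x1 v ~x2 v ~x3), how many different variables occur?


Identify each distinct variable in the formula.
Variables found: x1, x2, x3.
Total distinct variables = 3.

3


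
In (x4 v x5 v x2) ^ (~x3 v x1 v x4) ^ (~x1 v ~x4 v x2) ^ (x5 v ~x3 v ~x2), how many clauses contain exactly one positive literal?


A definite clause has exactly one positive literal.
Clause 1: 3 positive -> not definite
Clause 2: 2 positive -> not definite
Clause 3: 1 positive -> definite
Clause 4: 1 positive -> definite
Definite clause count = 2.

2


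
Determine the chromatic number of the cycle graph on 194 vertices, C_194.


A cycle on an even number of vertices is bipartite: alternate two colors around the cycle.
Since 194 is even, two colors suffice, and at least two are needed because the graph has edges.
Chromatic number = 2.

2


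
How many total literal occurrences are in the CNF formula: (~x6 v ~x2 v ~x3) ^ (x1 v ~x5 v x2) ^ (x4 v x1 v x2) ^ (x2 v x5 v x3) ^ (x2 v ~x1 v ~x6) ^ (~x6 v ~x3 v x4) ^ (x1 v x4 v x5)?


Clause lengths: 3, 3, 3, 3, 3, 3, 3.
Sum = 3 + 3 + 3 + 3 + 3 + 3 + 3 = 21.

21


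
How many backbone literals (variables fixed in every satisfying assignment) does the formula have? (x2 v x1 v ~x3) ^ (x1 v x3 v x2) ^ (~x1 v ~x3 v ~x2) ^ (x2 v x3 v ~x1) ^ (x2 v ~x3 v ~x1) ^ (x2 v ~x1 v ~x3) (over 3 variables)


Find all satisfying assignments: 3 model(s).
Check which variables have the same value in every model.
Fixed variables: x2=T.
Backbone size = 1.

1


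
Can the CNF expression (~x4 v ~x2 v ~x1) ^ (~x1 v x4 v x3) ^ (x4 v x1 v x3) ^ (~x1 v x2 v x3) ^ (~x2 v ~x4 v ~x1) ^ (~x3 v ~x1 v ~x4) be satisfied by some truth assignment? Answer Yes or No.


Check all 16 possible truth assignments.
Number of satisfying assignments found: 8.
The formula is satisfiable.

Yes
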